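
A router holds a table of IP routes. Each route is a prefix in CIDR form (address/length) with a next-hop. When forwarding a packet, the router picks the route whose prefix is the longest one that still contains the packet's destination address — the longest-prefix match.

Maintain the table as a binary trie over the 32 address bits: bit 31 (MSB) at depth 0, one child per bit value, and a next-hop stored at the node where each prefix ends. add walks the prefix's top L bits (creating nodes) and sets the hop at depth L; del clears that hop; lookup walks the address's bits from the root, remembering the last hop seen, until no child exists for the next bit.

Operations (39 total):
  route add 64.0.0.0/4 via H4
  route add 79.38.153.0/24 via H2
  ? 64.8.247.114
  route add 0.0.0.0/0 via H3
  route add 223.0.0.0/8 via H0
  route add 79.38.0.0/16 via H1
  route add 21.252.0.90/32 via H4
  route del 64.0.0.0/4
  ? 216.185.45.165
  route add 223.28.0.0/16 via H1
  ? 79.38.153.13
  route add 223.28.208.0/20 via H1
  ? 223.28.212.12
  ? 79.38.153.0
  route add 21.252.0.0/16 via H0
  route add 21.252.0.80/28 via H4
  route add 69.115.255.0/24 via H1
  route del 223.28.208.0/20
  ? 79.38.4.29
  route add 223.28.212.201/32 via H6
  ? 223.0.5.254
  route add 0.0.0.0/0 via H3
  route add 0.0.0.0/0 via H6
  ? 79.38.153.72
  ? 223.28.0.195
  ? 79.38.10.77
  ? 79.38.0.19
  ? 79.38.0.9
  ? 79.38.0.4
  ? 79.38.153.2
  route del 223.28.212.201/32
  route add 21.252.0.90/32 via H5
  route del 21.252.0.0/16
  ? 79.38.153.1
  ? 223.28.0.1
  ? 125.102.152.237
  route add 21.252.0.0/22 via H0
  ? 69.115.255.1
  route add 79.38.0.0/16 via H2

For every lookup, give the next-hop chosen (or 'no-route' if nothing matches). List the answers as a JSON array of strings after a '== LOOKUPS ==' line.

Process each operation:
  + 64.0.0.0/4 (H4) depth=4
  + 79.38.153.0/24 (H2) depth=24
  lookup 64.8.247.114: bits 0100 walk d0:-→d1:-→d2:-→d3:-→d4:H4 -> H4
  + 0.0.0.0/0 (H3) depth=0
  + 223.0.0.0/8 (H0) depth=8
  + 79.38.0.0/16 (H1) depth=16
  + 21.252.0.90/32 (H4) depth=32
  del 64.0.0.0/4 (clear depth 4)
  lookup 216.185.45.165: bits 11011 walk d0:H3→d1:-→d2:-→d3:-→d4:-→d5:- -> H3
  + 223.28.0.0/16 (H1) depth=16
  lookup 79.38.153.13: bits 010011110010011010011001 walk d0:H3→d1:-→d2:-→d3:-→d4:-→d5:-→d6:-→d7:-→d8:-→d9:-→d10:-→d11:-→d12:-→d13:-→d14:-→d15:-→d16:H1→d17:-→d18:-→d19:-→d20:-→d21:-→d22:-→d23:-→d24:H2 -> H2
  + 223.28.208.0/20 (H1) depth=20
  lookup 223.28.212.12: bits 11011111000111001101 walk d0:H3→d1:-→d2:-→d3:-→d4:-→d5:-→d6:-→d7:-→d8:H0→d9:-→d10:-→d11:-→d12:-→d13:-→d14:-→d15:-→d16:H1→d17:-→d18:-→d19:-→d20:H1 -> H1
  lookup 79.38.153.0: bits 010011110010011010011001 walk d0:H3→d1:-→d2:-→d3:-→d4:-→d5:-→d6:-→d7:-→d8:-→d9:-→d10:-→d11:-→d12:-→d13:-→d14:-→d15:-→d16:H1→d17:-→d18:-→d19:-→d20:-→d21:-→d22:-→d23:-→d24:H2 -> H2
  + 21.252.0.0/16 (H0) depth=16
  + 21.252.0.80/28 (H4) depth=28
  + 69.115.255.0/24 (H1) depth=24
  del 223.28.208.0/20 (clear depth 20)
  lookup 79.38.4.29: bits 0100111100100110 walk d0:H3→d1:-→d2:-→d3:-→d4:-→d5:-→d6:-→d7:-→d8:-→d9:-→d10:-→d11:-→d12:-→d13:-→d14:-→d15:-→d16:H1 -> H1
  + 223.28.212.201/32 (H6) depth=32
  lookup 223.0.5.254: bits 11011111000 walk d0:H3→d1:-→d2:-→d3:-→d4:-→d5:-→d6:-→d7:-→d8:H0→d9:-→d10:-→d11:- -> H0
  + 0.0.0.0/0 (H3) depth=0
  + 0.0.0.0/0 (H6) depth=0
  lookup 79.38.153.72: bits 010011110010011010011001 walk d0:H6→d1:-→d2:-→d3:-→d4:-→d5:-→d6:-→d7:-→d8:-→d9:-→d10:-→d11:-→d12:-→d13:-→d14:-→d15:-→d16:H1→d17:-→d18:-→d19:-→d20:-→d21:-→d22:-→d23:-→d24:H2 -> H2
  lookup 223.28.0.195: bits 1101111100011100 walk d0:H6→d1:-→d2:-→d3:-→d4:-→d5:-→d6:-→d7:-→d8:H0→d9:-→d10:-→d11:-→d12:-→d13:-→d14:-→d15:-→d16:H1 -> H1
  lookup 79.38.10.77: bits 0100111100100110 walk d0:H6→d1:-→d2:-→d3:-→d4:-→d5:-→d6:-→d7:-→d8:-→d9:-→d10:-→d11:-→d12:-→d13:-→d14:-→d15:-→d16:H1 -> H1
  lookup 79.38.0.19: bits 0100111100100110 walk d0:H6→d1:-→d2:-→d3:-→d4:-→d5:-→d6:-→d7:-→d8:-→d9:-→d10:-→d11:-→d12:-→d13:-→d14:-→d15:-→d16:H1 -> H1
  lookup 79.38.0.9: bits 0100111100100110 walk d0:H6→d1:-→d2:-→d3:-→d4:-→d5:-→d6:-→d7:-→d8:-→d9:-→d10:-→d11:-→d12:-→d13:-→d14:-→d15:-→d16:H1 -> H1
  lookup 79.38.0.4: bits 0100111100100110 walk d0:H6→d1:-→d2:-→d3:-→d4:-→d5:-→d6:-→d7:-→d8:-→d9:-→d10:-→d11:-→d12:-→d13:-→d14:-→d15:-→d16:H1 -> H1
  lookup 79.38.153.2: bits 010011110010011010011001 walk d0:H6→d1:-→d2:-→d3:-→d4:-→d5:-→d6:-→d7:-→d8:-→d9:-→d10:-→d11:-→d12:-→d13:-→d14:-→d15:-→d16:H1→d17:-→d18:-→d19:-→d20:-→d21:-→d22:-→d23:-→d24:H2 -> H2
  del 223.28.212.201/32 (clear depth 32)
  + 21.252.0.90/32 (H5) depth=32
  del 21.252.0.0/16 (clear depth 16)
  lookup 79.38.153.1: bits 010011110010011010011001 walk d0:H6→d1:-→d2:-→d3:-→d4:-→d5:-→d6:-→d7:-→d8:-→d9:-→d10:-→d11:-→d12:-→d13:-→d14:-→d15:-→d16:H1→d17:-→d18:-→d19:-→d20:-→d21:-→d22:-→d23:-→d24:H2 -> H2
  lookup 223.28.0.1: bits 1101111100011100 walk d0:H6→d1:-→d2:-→d3:-→d4:-→d5:-→d6:-→d7:-→d8:H0→d9:-→d10:-→d11:-→d12:-→d13:-→d14:-→d15:-→d16:H1 -> H1
  lookup 125.102.152.237: bits 01 walk d0:H6→d1:-→d2:- -> H6
  + 21.252.0.0/22 (H0) depth=22
  lookup 69.115.255.1: bits 010001010111001111111111 walk d0:H6→d1:-→d2:-→d3:-→d4:-→d5:-→d6:-→d7:-→d8:-→d9:-→d10:-→d11:-→d12:-→d13:-→d14:-→d15:-→d16:-→d17:-→d18:-→d19:-→d20:-→d21:-→d22:-→d23:-→d24:H1 -> H1
  + 79.38.0.0/16 (H2) depth=16

== LOOKUPS ==
["H4","H3","H2","H1","H2","H1","H0","H2","H1","H1","H1","H1","H1","H2","H2","H1","H6","H1"]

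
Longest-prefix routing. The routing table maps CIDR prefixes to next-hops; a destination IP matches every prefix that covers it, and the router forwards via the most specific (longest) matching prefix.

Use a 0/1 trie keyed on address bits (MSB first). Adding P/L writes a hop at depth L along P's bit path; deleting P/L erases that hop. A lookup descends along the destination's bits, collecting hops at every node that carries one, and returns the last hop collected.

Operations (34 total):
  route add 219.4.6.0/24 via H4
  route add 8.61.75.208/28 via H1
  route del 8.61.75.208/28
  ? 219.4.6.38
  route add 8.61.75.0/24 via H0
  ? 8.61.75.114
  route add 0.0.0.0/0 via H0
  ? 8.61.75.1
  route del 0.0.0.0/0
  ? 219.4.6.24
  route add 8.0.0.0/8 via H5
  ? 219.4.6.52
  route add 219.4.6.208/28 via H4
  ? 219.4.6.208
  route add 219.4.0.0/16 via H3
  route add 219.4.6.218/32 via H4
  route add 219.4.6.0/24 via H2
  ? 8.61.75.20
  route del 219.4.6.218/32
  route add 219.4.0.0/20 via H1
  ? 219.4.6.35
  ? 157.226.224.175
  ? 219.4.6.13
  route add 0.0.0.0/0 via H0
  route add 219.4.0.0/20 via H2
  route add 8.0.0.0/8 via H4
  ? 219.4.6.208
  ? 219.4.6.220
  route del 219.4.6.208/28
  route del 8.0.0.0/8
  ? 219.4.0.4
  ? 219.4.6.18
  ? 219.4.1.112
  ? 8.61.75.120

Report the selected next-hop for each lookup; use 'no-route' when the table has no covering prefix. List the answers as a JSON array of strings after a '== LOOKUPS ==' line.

Process each operation:
  + 219.4.6.0/24 (H4) depth=24
  + 8.61.75.208/28 (H1) depth=28
  - 8.61.75.208/28 clear@28
  ? 219.4.6.38  path d0:-→d1:-→d2:-→d3:-→d4:-→d5:-→d6:-→d7:-→d8:-→d9:-→d10:-→d11:-→d12:-→d13:-→d14:-→d15:-→d16:-→d17:-→d18:-→d19:-→d20:-→d21:-→d22:-→d23:-→d24:H4  best=H4
  + 8.61.75.0/24 (H0) depth=24
  ? 8.61.75.114  path d0:-→d1:-→d2:-→d3:-→d4:-→d5:-→d6:-→d7:-→d8:-→d9:-→d10:-→d11:-→d12:-→d13:-→d14:-→d15:-→d16:-→d17:-→d18:-→d19:-→d20:-→d21:-→d22:-→d23:-→d24:H0  best=H0
  + 0.0.0.0/0 (H0) depth=0
  ? 8.61.75.1  path d0:H0→d1:-→d2:-→d3:-→d4:-→d5:-→d6:-→d7:-→d8:-→d9:-→d10:-→d11:-→d12:-→d13:-→d14:-→d15:-→d16:-→d17:-→d18:-→d19:-→d20:-→d21:-→d22:-→d23:-→d24:H0  best=H0
  - 0.0.0.0/0 clear@0
  ? 219.4.6.24  path d0:-→d1:-→d2:-→d3:-→d4:-→d5:-→d6:-→d7:-→d8:-→d9:-→d10:-→d11:-→d12:-→d13:-→d14:-→d15:-→d16:-→d17:-→d18:-→d19:-→d20:-→d21:-→d22:-→d23:-→d24:H4  best=H4
  + 8.0.0.0/8 (H5) depth=8
  ? 219.4.6.52  path d0:-→d1:-→d2:-→d3:-→d4:-→d5:-→d6:-→d7:-→d8:-→d9:-→d10:-→d11:-→d12:-→d13:-→d14:-→d15:-→d16:-→d17:-→d18:-→d19:-→d20:-→d21:-→d22:-→d23:-→d24:H4  best=H4
  + 219.4.6.208/28 (H4) depth=28
  ? 219.4.6.208  path d0:-→d1:-→d2:-→d3:-→d4:-→d5:-→d6:-→d7:-→d8:-→d9:-→d10:-→d11:-→d12:-→d13:-→d14:-→d15:-→d16:-→d17:-→d18:-→d19:-→d20:-→d21:-→d22:-→d23:-→d24:H4→d25:-→d26:-→d27:-→d28:H4  best=H4
  + 219.4.0.0/16 (H3) depth=16
  + 219.4.6.218/32 (H4) depth=32
  + 219.4.6.0/24 (H2) depth=24
  ? 8.61.75.20  path d0:-→d1:-→d2:-→d3:-→d4:-→d5:-→d6:-→d7:-→d8:H5→d9:-→d10:-→d11:-→d12:-→d13:-→d14:-→d15:-→d16:-→d17:-→d18:-→d19:-→d20:-→d21:-→d22:-→d23:-→d24:H0  best=H0
  - 219.4.6.218/32 clear@32
  + 219.4.0.0/20 (H1) depth=20
  ? 219.4.6.35  path d0:-→d1:-→d2:-→d3:-→d4:-→d5:-→d6:-→d7:-→d8:-→d9:-→d10:-→d11:-→d12:-→d13:-→d14:-→d15:-→d16:H3→d17:-→d18:-→d19:-→d20:H1→d21:-→d22:-→d23:-→d24:H2  best=H2
  ? 157.226.224.175  path d0:-→d1:-  best=no-route
  ? 219.4.6.13  path d0:-→d1:-→d2:-→d3:-→d4:-→d5:-→d6:-→d7:-→d8:-→d9:-→d10:-→d11:-→d12:-→d13:-→d14:-→d15:-→d16:H3→d17:-→d18:-→d19:-→d20:H1→d21:-→d22:-→d23:-→d24:H2  best=H2
  + 0.0.0.0/0 (H0) depth=0
  + 219.4.0.0/20 (H2) depth=20
  + 8.0.0.0/8 (H4) depth=8
  ? 219.4.6.208  path d0:H0→d1:-→d2:-→d3:-→d4:-→d5:-→d6:-→d7:-→d8:-→d9:-→d10:-→d11:-→d12:-→d13:-→d14:-→d15:-→d16:H3→d17:-→d18:-→d19:-→d20:H2→d21:-→d22:-→d23:-→d24:H2→d25:-→d26:-→d27:-→d28:H4  best=H4
  ? 219.4.6.220  path d0:H0→d1:-→d2:-→d3:-→d4:-→d5:-→d6:-→d7:-→d8:-→d9:-→d10:-→d11:-→d12:-→d13:-→d14:-→d15:-→d16:H3→d17:-→d18:-→d19:-→d20:H2→d21:-→d22:-→d23:-→d24:H2→d25:-→d26:-→d27:-→d28:H4→d29:-  best=H4
  - 219.4.6.208/28 clear@28
  - 8.0.0.0/8 clear@8
  ? 219.4.0.4  path d0:H0→d1:-→d2:-→d3:-→d4:-→d5:-→d6:-→d7:-→d8:-→d9:-→d10:-→d11:-→d12:-→d13:-→d14:-→d15:-→d16:H3→d17:-→d18:-→d19:-→d20:H2→d21:-  best=H2
  ? 219.4.6.18  path d0:H0→d1:-→d2:-→d3:-→d4:-→d5:-→d6:-→d7:-→d8:-→d9:-→d10:-→d11:-→d12:-→d13:-→d14:-→d15:-→d16:H3→d17:-→d18:-→d19:-→d20:H2→d21:-→d22:-→d23:-→d24:H2  best=H2
  ? 219.4.1.112  path d0:H0→d1:-→d2:-→d3:-→d4:-→d5:-→d6:-→d7:-→d8:-→d9:-→d10:-→d11:-→d12:-→d13:-→d14:-→d15:-→d16:H3→d17:-→d18:-→d19:-→d20:H2→d21:-  best=H2
  ? 8.61.75.120  path d0:H0→d1:-→d2:-→d3:-→d4:-→d5:-→d6:-→d7:-→d8:-→d9:-→d10:-→d11:-→d12:-→d13:-→d14:-→d15:-→d16:-→d17:-→d18:-→d19:-→d20:-→d21:-→d22:-→d23:-→d24:H0  best=H0

== LOOKUPS ==
["H4","H0","H0","H4","H4","H4","H0","H2","no-route","H2","H4","H4","H2","H2","H2","H0"]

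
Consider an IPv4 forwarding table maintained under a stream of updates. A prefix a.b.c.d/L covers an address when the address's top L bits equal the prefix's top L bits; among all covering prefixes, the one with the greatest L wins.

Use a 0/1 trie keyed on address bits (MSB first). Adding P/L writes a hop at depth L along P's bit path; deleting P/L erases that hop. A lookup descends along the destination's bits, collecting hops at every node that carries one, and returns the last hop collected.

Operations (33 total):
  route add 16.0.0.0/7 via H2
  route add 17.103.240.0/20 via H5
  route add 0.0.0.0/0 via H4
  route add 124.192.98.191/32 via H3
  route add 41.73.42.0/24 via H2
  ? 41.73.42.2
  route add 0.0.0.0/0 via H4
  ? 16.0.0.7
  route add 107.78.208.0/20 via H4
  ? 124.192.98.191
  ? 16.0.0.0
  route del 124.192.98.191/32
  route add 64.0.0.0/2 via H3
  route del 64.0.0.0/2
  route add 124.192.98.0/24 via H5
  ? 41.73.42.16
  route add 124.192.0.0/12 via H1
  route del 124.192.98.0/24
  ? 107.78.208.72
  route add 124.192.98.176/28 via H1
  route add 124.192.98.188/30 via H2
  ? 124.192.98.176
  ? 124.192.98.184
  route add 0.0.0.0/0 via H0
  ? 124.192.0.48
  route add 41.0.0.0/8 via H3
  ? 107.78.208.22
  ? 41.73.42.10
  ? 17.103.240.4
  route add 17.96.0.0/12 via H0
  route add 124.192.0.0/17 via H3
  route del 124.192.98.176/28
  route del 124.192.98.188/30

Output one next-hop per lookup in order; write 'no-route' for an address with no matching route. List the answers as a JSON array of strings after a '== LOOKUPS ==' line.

Apply in order:
  add 16.0.0.0/7 -> H2 at depth 7
  add 17.103.240.0/20 -> H5 at depth 20
  add 0.0.0.0/0 -> H4 at depth 0
  add 124.192.98.191/32 -> H3 at depth 32
  add 41.73.42.0/24 -> H2 at depth 24
  lookup 41.73.42.2: bits 001010010100100100101010 walk d0:H4→d1:-→d2:-→d3:-→d4:-→d5:-→d6:-→d7:-→d8:-→d9:-→d10:-→d11:-→d12:-→d13:-→d14:-→d15:-→d16:-→d17:-→d18:-→d19:-→d20:-→d21:-→d22:-→d23:-→d24:H2 -> H2
  add 0.0.0.0/0 -> H4 at depth 0
  lookup 16.0.0.7: bits 0001000 walk d0:H4→d1:-→d2:-→d3:-→d4:-→d5:-→d6:-→d7:H2 -> H2
  add 107.78.208.0/20 -> H4 at depth 20
  lookup 124.192.98.191: bits 01111100110000000110001010111111 walk d0:H4→d1:-→d2:-→d3:-→d4:-→d5:-→d6:-→d7:-→d8:-→d9:-→d10:-→d11:-→d12:-→d13:-→d14:-→d15:-→d16:-→d17:-→d18:-→d19:-→d20:-→d21:-→d22:-→d23:-→d24:-→d25:-→d26:-→d27:-→d28:-→d29:-→d30:-→d31:-→d32:H3 -> H3
  lookup 16.0.0.0: bits 0001000 walk d0:H4→d1:-→d2:-→d3:-→d4:-→d5:-→d6:-→d7:H2 -> H2
  del 124.192.98.191/32 (clear depth 32)
  add 64.0.0.0/2 -> H3 at depth 2
  del 64.0.0.0/2 (clear depth 2)
  add 124.192.98.0/24 -> H5 at depth 24
  lookup 41.73.42.16: bits 001010010100100100101010 walk d0:H4→d1:-→d2:-→d3:-→d4:-→d5:-→d6:-→d7:-→d8:-→d9:-→d10:-→d11:-→d12:-→d13:-→d14:-→d15:-→d16:-→d17:-→d18:-→d19:-→d20:-→d21:-→d22:-→d23:-→d24:H2 -> H2
  add 124.192.0.0/12 -> H1 at depth 12
  del 124.192.98.0/24 (clear depth 24)
  lookup 107.78.208.72: bits 01101011010011101101 walk d0:H4→d1:-→d2:-→d3:-→d4:-→d5:-→d6:-→d7:-→d8:-→d9:-→d10:-→d11:-→d12:-→d13:-→d14:-→d15:-→d16:-→d17:-→d18:-→d19:-→d20:H4 -> H4
  add 124.192.98.176/28 -> H1 at depth 28
  add 124.192.98.188/30 -> H2 at depth 30
  lookup 124.192.98.176: bits 0111110011000000011000101011 walk d0:H4→d1:-→d2:-→d3:-→d4:-→d5:-→d6:-→d7:-→d8:-→d9:-→d10:-→d11:-→d12:H1→d13:-→d14:-→d15:-→d16:-→d17:-→d18:-→d19:-→d20:-→d21:-→d22:-→d23:-→d24:-→d25:-→d26:-→d27:-→d28:H1 -> H1
  lookup 124.192.98.184: bits 01111100110000000110001010111 walk d0:H4→d1:-→d2:-→d3:-→d4:-→d5:-→d6:-→d7:-→d8:-→d9:-→d10:-→d11:-→d12:H1→d13:-→d14:-→d15:-→d16:-→d17:-→d18:-→d19:-→d20:-→d21:-→d22:-→d23:-→d24:-→d25:-→d26:-→d27:-→d28:H1→d29:- -> H1
  add 0.0.0.0/0 -> H0 at depth 0
  lookup 124.192.0.48: bits 01111100110000000 walk d0:H0→d1:-→d2:-→d3:-→d4:-→d5:-→d6:-→d7:-→d8:-→d9:-→d10:-→d11:-→d12:H1→d13:-→d14:-→d15:-→d16:-→d17:- -> H1
  add 41.0.0.0/8 -> H3 at depth 8
  lookup 107.78.208.22: bits 01101011010011101101 walk d0:H0→d1:-→d2:-→d3:-→d4:-→d5:-→d6:-→d7:-→d8:-→d9:-→d10:-→d11:-→d12:-→d13:-→d14:-→d15:-→d16:-→d17:-→d18:-→d19:-→d20:H4 -> H4
  lookup 41.73.42.10: bits 001010010100100100101010 walk d0:H0→d1:-→d2:-→d3:-→d4:-→d5:-→d6:-→d7:-→d8:H3→d9:-→d10:-→d11:-→d12:-→d13:-→d14:-→d15:-→d16:-→d17:-→d18:-→d19:-→d20:-→d21:-→d22:-→d23:-→d24:H2 -> H2
  lookup 17.103.240.4: bits 00010001011001111111 walk d0:H0→d1:-→d2:-→d3:-→d4:-→d5:-→d6:-→d7:H2→d8:-→d9:-→d10:-→d11:-→d12:-→d13:-→d14:-→d15:-→d16:-→d17:-→d18:-→d19:-→d20:H5 -> H5
  add 17.96.0.0/12 -> H0 at depth 12
  add 124.192.0.0/17 -> H3 at depth 17
  del 124.192.98.176/28 (clear depth 28)
  del 124.192.98.188/30 (clear depth 30)

== LOOKUPS ==
["H2","H2","H3","H2","H2","H4","H1","H1","H1","H4","H2","H5"]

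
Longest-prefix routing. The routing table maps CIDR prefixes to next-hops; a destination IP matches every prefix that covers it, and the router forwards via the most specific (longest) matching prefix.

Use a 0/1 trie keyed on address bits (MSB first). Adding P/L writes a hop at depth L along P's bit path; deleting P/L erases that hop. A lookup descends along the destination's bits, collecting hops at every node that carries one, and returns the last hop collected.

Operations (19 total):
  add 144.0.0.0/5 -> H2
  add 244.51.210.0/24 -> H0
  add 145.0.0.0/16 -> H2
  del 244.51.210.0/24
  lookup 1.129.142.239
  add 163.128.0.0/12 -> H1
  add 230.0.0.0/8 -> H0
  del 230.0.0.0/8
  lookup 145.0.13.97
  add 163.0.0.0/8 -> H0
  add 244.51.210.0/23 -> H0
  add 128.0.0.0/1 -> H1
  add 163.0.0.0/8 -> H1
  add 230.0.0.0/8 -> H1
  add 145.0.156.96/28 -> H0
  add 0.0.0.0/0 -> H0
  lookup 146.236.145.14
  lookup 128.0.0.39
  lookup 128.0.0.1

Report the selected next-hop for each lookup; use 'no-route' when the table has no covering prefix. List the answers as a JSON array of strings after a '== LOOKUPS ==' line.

Process each operation:
  + 144.0.0.0/5 (H2) depth=5
  + 244.51.210.0/24 (H0) depth=24
  + 145.0.0.0/16 (H2) depth=16
  del 244.51.210.0/24 (clear depth 24)
  lookup 1.129.142.239: bits ε walk d0:- -> no-route
  + 163.128.0.0/12 (H1) depth=12
  + 230.0.0.0/8 (H0) depth=8
  del 230.0.0.0/8 (clear depth 8)
  lookup 145.0.13.97: bits 1001000100000000 walk d0:-→d1:-→d2:-→d3:-→d4:-→d5:H2→d6:-→d7:-→d8:-→d9:-→d10:-→d11:-→d12:-→d13:-→d14:-→d15:-→d16:H2 -> H2
  + 163.0.0.0/8 (H0) depth=8
  + 244.51.210.0/23 (H0) depth=23
  + 128.0.0.0/1 (H1) depth=1
  + 163.0.0.0/8 (H1) depth=8
  + 230.0.0.0/8 (H1) depth=8
  + 145.0.156.96/28 (H0) depth=28
  + 0.0.0.0/0 (H0) depth=0
  lookup 146.236.145.14: bits 100100 walk d0:H0→d1:H1→d2:-→d3:-→d4:-→d5:H2→d6:- -> H2
  lookup 128.0.0.39: bits 100 walk d0:H0→d1:H1→d2:-→d3:- -> H1
  lookup 128.0.0.1: bits 100 walk d0:H0→d1:H1→d2:-→d3:- -> H1

== LOOKUPS ==
["no-route","H2","H2","H1","H1"]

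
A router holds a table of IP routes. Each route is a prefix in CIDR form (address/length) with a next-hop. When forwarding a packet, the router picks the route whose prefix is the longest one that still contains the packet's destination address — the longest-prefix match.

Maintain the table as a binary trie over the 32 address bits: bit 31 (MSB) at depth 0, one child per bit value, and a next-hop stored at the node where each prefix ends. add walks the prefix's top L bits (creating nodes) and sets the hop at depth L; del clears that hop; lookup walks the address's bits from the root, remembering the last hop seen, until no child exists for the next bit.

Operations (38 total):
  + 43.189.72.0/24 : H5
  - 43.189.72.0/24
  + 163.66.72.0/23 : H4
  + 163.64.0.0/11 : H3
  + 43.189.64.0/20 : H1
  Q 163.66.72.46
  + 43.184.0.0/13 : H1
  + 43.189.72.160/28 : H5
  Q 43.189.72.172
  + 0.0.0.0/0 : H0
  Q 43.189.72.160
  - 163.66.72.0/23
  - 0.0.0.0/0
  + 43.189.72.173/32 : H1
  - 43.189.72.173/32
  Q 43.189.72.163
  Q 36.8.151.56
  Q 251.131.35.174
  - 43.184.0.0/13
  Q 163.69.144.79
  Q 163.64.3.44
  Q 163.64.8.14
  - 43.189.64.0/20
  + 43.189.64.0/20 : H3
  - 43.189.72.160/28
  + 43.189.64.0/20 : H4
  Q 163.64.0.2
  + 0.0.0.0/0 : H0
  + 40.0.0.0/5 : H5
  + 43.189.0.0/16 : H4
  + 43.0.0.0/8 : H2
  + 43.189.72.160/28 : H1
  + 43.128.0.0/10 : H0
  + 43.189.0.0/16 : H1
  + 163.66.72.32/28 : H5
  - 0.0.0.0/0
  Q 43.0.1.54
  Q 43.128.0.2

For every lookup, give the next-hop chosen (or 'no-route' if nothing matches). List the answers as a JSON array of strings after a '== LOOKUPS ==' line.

Process each operation:
  + 43.189.72.0/24 (H5) depth=24
  del 43.189.72.0/24 (clear depth 24)
  + 163.66.72.0/23 (H4) depth=23
  + 163.64.0.0/11 (H3) depth=11
  + 43.189.64.0/20 (H1) depth=20
  Q 163.66.72.46: descend 10100011010000100100100 ; hops seen [H3,H4] ; pick H4
  + 43.184.0.0/13 (H1) depth=13
  + 43.189.72.160/28 (H5) depth=28
  Q 43.189.72.172: descend 0010101110111101010010001010 ; hops seen [H1,H1,H5] ; pick H5
  + 0.0.0.0/0 (H0) depth=0
  Q 43.189.72.160: descend 0010101110111101010010001010 ; hops seen [H0,H1,H1,H5] ; pick H5
  del 163.66.72.0/23 (clear depth 23)
  del 0.0.0.0/0 (clear depth 0)
  + 43.189.72.173/32 (H1) depth=32
  del 43.189.72.173/32 (clear depth 32)
  Q 43.189.72.163: descend 0010101110111101010010001010 ; hops seen [H1,H1,H5] ; pick H5
  Q 36.8.151.56: descend 0010 ; hops seen [∅] ; pick no-route
  Q 251.131.35.174: descend 1 ; hops seen [∅] ; pick no-route
  del 43.184.0.0/13 (clear depth 13)
  Q 163.69.144.79: descend 1010001101000 ; hops seen [H3] ; pick H3
  Q 163.64.3.44: descend 10100011010000 ; hops seen [H3] ; pick H3
  Q 163.64.8.14: descend 10100011010000 ; hops seen [H3] ; pick H3
  del 43.189.64.0/20 (clear depth 20)
  + 43.189.64.0/20 (H3) depth=20
  del 43.189.72.160/28 (clear depth 28)
  + 43.189.64.0/20 (H4) depth=20
  Q 163.64.0.2: descend 10100011010000 ; hops seen [H3] ; pick H3
  + 0.0.0.0/0 (H0) depth=0
  + 40.0.0.0/5 (H5) depth=5
  + 43.189.0.0/16 (H4) depth=16
  + 43.0.0.0/8 (H2) depth=8
  + 43.189.72.160/28 (H1) depth=28
  + 43.128.0.0/10 (H0) depth=10
  + 43.189.0.0/16 (H1) depth=16
  + 163.66.72.32/28 (H5) depth=28
  del 0.0.0.0/0 (clear depth 0)
  Q 43.0.1.54: descend 00101011 ; hops seen [H5,H2] ; pick H2
  Q 43.128.0.2: descend 0010101110 ; hops seen [H5,H2,H0] ; pick H0

== LOOKUPS ==
["H4","H5","H5","H5","no-route","no-route","H3","H3","H3","H3","H2","H0"]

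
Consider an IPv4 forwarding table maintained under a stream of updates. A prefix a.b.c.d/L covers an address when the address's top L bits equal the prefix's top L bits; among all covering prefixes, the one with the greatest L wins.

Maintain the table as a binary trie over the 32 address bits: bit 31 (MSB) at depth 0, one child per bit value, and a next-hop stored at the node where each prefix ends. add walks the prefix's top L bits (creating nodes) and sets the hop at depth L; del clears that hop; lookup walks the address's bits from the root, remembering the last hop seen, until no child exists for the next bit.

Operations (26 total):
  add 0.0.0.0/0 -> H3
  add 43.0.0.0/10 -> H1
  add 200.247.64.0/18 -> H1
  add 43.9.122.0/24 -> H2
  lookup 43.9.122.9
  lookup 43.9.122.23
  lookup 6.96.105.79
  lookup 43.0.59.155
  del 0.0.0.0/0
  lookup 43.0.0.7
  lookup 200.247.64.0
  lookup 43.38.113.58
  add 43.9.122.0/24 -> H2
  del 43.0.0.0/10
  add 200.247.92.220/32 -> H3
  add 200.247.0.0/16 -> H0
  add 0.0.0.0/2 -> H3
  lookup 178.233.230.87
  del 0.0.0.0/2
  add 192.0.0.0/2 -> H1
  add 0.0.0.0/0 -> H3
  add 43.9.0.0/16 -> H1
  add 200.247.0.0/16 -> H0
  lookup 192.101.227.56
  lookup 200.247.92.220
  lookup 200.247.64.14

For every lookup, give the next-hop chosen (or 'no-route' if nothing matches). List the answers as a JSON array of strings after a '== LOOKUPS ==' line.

Process each operation:
  add 0.0.0.0/0 -> H3 at depth 0
  add 43.0.0.0/10 -> H1 at depth 10
  add 200.247.64.0/18 -> H1 at depth 18
  add 43.9.122.0/24 -> H2 at depth 24
  lookup 43.9.122.9: bits 001010110000100101111010 walk d0:H3→d1:-→d2:-→d3:-→d4:-→d5:-→d6:-→d7:-→d8:-→d9:-→d10:H1→d11:-→d12:-→d13:-→d14:-→d15:-→d16:-→d17:-→d18:-→d19:-→d20:-→d21:-→d22:-→d23:-→d24:H2 -> H2
  lookup 43.9.122.23: bits 001010110000100101111010 walk d0:H3→d1:-→d2:-→d3:-→d4:-→d5:-→d6:-→d7:-→d8:-→d9:-→d10:H1→d11:-→d12:-→d13:-→d14:-→d15:-→d16:-→d17:-→d18:-→d19:-→d20:-→d21:-→d22:-→d23:-→d24:H2 -> H2
  lookup 6.96.105.79: bits 00 walk d0:H3→d1:-→d2:- -> H3
  lookup 43.0.59.155: bits 001010110000 walk d0:H3→d1:-→d2:-→d3:-→d4:-→d5:-→d6:-→d7:-→d8:-→d9:-→d10:H1→d11:-→d12:- -> H1
  del 0.0.0.0/0 (clear depth 0)
  lookup 43.0.0.7: bits 001010110000 walk d0:-→d1:-→d2:-→d3:-→d4:-→d5:-→d6:-→d7:-→d8:-→d9:-→d10:H1→d11:-→d12:- -> H1
  lookup 200.247.64.0: bits 110010001111011101 walk d0:-→d1:-→d2:-→d3:-→d4:-→d5:-→d6:-→d7:-→d8:-→d9:-→d10:-→d11:-→d12:-→d13:-→d14:-→d15:-→d16:-→d17:-→d18:H1 -> H1
  lookup 43.38.113.58: bits 0010101100 walk d0:-→d1:-→d2:-→d3:-→d4:-→d5:-→d6:-→d7:-→d8:-→d9:-→d10:H1 -> H1
  add 43.9.122.0/24 -> H2 at depth 24
  del 43.0.0.0/10 (clear depth 10)
  add 200.247.92.220/32 -> H3 at depth 32
  add 200.247.0.0/16 -> H0 at depth 16
  add 0.0.0.0/2 -> H3 at depth 2
  lookup 178.233.230.87: bits 1 walk d0:-→d1:- -> no-route
  del 0.0.0.0/2 (clear depth 2)
  add 192.0.0.0/2 -> H1 at depth 2
  add 0.0.0.0/0 -> H3 at depth 0
  add 43.9.0.0/16 -> H1 at depth 16
  add 200.247.0.0/16 -> H0 at depth 16
  lookup 192.101.227.56: bits 1100 walk d0:H3→d1:-→d2:H1→d3:-→d4:- -> H1
  lookup 200.247.92.220: bits 11001000111101110101110011011100 walk d0:H3→d1:-→d2:H1→d3:-→d4:-→d5:-→d6:-→d7:-→d8:-→d9:-→d10:-→d11:-→d12:-→d13:-→d14:-→d15:-→d16:H0→d17:-→d18:H1→d19:-→d20:-→d21:-→d22:-→d23:-→d24:-→d25:-→d26:-→d27:-→d28:-→d29:-→d30:-→d31:-→d32:H3 -> H3
  lookup 200.247.64.14: bits 1100100011110111010 walk d0:H3→d1:-→d2:H1→d3:-→d4:-→d5:-→d6:-→d7:-→d8:-→d9:-→d10:-→d11:-→d12:-→d13:-→d14:-→d15:-→d16:H0→d17:-→d18:H1→d19:- -> H1

== LOOKUPS ==
["H2","H2","H3","H1","H1","H1","H1","no-route","H1","H3","H1"]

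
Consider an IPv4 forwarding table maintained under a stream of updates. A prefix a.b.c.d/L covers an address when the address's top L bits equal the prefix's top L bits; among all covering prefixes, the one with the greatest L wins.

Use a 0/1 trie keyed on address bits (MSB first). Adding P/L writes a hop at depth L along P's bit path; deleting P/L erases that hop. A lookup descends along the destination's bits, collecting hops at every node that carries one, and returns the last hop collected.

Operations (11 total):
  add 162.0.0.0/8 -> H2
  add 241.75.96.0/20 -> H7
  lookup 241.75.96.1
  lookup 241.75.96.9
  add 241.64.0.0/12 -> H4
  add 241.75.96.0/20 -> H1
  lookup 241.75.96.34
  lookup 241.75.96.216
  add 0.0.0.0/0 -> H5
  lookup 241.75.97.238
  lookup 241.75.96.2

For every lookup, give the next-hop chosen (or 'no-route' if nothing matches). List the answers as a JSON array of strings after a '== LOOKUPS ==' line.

Apply in order:
  + 162.0.0.0/8 (H2) depth=8
  + 241.75.96.0/20 (H7) depth=20
  lookup 241.75.96.1: bits 11110001010010110110 walk d0:-→d1:-→d2:-→d3:-→d4:-→d5:-→d6:-→d7:-→d8:-→d9:-→d10:-→d11:-→d12:-→d13:-→d14:-→d15:-→d16:-→d17:-→d18:-→d19:-→d20:H7 -> H7
  lookup 241.75.96.9: bits 11110001010010110110 walk d0:-→d1:-→d2:-→d3:-→d4:-→d5:-→d6:-→d7:-→d8:-→d9:-→d10:-→d11:-→d12:-→d13:-→d14:-→d15:-→d16:-→d17:-→d18:-→d19:-→d20:H7 -> H7
  + 241.64.0.0/12 (H4) depth=12
  + 241.75.96.0/20 (H1) depth=20
  lookup 241.75.96.34: bits 11110001010010110110 walk d0:-→d1:-→d2:-→d3:-→d4:-→d5:-→d6:-→d7:-→d8:-→d9:-→d10:-→d11:-→d12:H4→d13:-→d14:-→d15:-→d16:-→d17:-→d18:-→d19:-→d20:H1 -> H1
  lookup 241.75.96.216: bits 11110001010010110110 walk d0:-→d1:-→d2:-→d3:-→d4:-→d5:-→d6:-→d7:-→d8:-→d9:-→d10:-→d11:-→d12:H4→d13:-→d14:-→d15:-→d16:-→d17:-→d18:-→d19:-→d20:H1 -> H1
  + 0.0.0.0/0 (H5) depth=0
  lookup 241.75.97.238: bits 11110001010010110110 walk d0:H5→d1:-→d2:-→d3:-→d4:-→d5:-→d6:-→d7:-→d8:-→d9:-→d10:-→d11:-→d12:H4→d13:-→d14:-→d15:-→d16:-→d17:-→d18:-→d19:-→d20:H1 -> H1
  lookup 241.75.96.2: bits 11110001010010110110 walk d0:H5→d1:-→d2:-→d3:-→d4:-→d5:-→d6:-→d7:-→d8:-→d9:-→d10:-→d11:-→d12:H4→d13:-→d14:-→d15:-→d16:-→d17:-→d18:-→d19:-→d20:H1 -> H1

== LOOKUPS ==
["H7","H7","H1","H1","H1","H1"]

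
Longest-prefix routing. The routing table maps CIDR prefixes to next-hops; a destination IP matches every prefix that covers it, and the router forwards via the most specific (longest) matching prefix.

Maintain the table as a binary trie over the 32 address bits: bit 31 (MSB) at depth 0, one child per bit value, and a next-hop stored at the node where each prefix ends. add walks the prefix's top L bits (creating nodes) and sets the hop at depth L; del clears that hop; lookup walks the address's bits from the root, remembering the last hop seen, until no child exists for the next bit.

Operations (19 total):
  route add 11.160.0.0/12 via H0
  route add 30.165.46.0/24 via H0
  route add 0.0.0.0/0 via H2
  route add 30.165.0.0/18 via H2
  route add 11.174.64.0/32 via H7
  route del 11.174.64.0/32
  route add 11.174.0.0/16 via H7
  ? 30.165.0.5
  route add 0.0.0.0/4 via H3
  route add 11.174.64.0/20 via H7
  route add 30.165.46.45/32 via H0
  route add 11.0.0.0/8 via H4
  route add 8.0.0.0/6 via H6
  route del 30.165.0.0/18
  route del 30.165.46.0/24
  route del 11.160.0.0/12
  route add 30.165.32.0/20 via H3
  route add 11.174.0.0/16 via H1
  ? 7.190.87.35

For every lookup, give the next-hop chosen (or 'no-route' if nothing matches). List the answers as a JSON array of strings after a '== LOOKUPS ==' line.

Apply in order:
  add 11.160.0.0/12 -> H0 at depth 12
  add 30.165.46.0/24 -> H0 at depth 24
  add 0.0.0.0/0 -> H2 at depth 0
  add 30.165.0.0/18 -> H2 at depth 18
  add 11.174.64.0/32 -> H7 at depth 32
  - 11.174.64.0/32 clear@32
  add 11.174.0.0/16 -> H7 at depth 16
  Q 30.165.0.5: descend 000111101010010100 ; hops seen [H2,H2] ; pick H2
  add 0.0.0.0/4 -> H3 at depth 4
  add 11.174.64.0/20 -> H7 at depth 20
  add 30.165.46.45/32 -> H0 at depth 32
  add 11.0.0.0/8 -> H4 at depth 8
  add 8.0.0.0/6 -> H6 at depth 6
  - 30.165.0.0/18 clear@18
  - 30.165.46.0/24 clear@24
  - 11.160.0.0/12 clear@12
  add 30.165.32.0/20 -> H3 at depth 20
  add 11.174.0.0/16 -> H1 at depth 16
  Q 7.190.87.35: descend 0000 ; hops seen [H2,H3] ; pick H3

== LOOKUPS ==
["H2","H3"]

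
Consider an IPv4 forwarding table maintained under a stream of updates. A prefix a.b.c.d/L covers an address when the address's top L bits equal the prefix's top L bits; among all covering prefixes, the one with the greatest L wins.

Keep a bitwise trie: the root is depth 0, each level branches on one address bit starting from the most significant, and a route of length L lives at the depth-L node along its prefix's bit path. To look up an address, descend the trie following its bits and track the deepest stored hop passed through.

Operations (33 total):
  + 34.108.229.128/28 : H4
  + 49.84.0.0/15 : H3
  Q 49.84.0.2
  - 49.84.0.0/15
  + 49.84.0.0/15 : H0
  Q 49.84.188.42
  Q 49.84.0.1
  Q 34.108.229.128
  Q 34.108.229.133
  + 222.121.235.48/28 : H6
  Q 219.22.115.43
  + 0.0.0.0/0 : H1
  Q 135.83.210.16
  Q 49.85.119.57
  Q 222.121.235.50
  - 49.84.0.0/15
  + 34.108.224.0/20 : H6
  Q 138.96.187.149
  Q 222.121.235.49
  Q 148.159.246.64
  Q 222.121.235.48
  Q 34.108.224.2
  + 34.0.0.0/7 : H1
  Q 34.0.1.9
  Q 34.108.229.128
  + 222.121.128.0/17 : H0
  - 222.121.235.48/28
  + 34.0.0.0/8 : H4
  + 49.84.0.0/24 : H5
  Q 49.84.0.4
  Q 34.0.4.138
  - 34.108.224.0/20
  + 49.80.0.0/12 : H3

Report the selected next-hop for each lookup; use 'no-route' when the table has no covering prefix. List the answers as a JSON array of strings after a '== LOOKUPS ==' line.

Process each operation:
  add 34.108.229.128/28 -> H4 at depth 28
  add 49.84.0.0/15 -> H3 at depth 15
  Q 49.84.0.2: descend 001100010101010 ; hops seen [H3] ; pick H3
  - 49.84.0.0/15 clear@15
  add 49.84.0.0/15 -> H0 at depth 15
  Q 49.84.188.42: descend 001100010101010 ; hops seen [H0] ; pick H0
  Q 49.84.0.1: descend 001100010101010 ; hops seen [H0] ; pick H0
  Q 34.108.229.128: descend 0010001001101100111001011000 ; hops seen [H4] ; pick H4
  Q 34.108.229.133: descend 0010001001101100111001011000 ; hops seen [H4] ; pick H4
  add 222.121.235.48/28 -> H6 at depth 28
  Q 219.22.115.43: descend 11011 ; hops seen [∅] ; pick no-route
  add 0.0.0.0/0 -> H1 at depth 0
  Q 135.83.210.16: descend 1 ; hops seen [H1] ; pick H1
  Q 49.85.119.57: descend 001100010101010 ; hops seen [H1,H0] ; pick H0
  Q 222.121.235.50: descend 1101111001111001111010110011 ; hops seen [H1,H6] ; pick H6
  - 49.84.0.0/15 clear@15
  add 34.108.224.0/20 -> H6 at depth 20
  Q 138.96.187.149: descend 1 ; hops seen [H1] ; pick H1
  Q 222.121.235.49: descend 1101111001111001111010110011 ; hops seen [H1,H6] ; pick H6
  Q 148.159.246.64: descend 1 ; hops seen [H1] ; pick H1
  Q 222.121.235.48: descend 1101111001111001111010110011 ; hops seen [H1,H6] ; pick H6
  Q 34.108.224.2: descend 001000100110110011100 ; hops seen [H1,H6] ; pick H6
  add 34.0.0.0/7 -> H1 at depth 7
  Q 34.0.1.9: descend 001000100 ; hops seen [H1,H1] ; pick H1
  Q 34.108.229.128: descend 0010001001101100111001011000 ; hops seen [H1,H1,H6,H4] ; pick H4
  add 222.121.128.0/17 -> H0 at depth 17
  - 222.121.235.48/28 clear@28
  add 34.0.0.0/8 -> H4 at depth 8
  add 49.84.0.0/24 -> H5 at depth 24
  Q 49.84.0.4: descend 001100010101010000000000 ; hops seen [H1,H5] ; pick H5
  Q 34.0.4.138: descend 001000100 ; hops seen [H1,H1,H4] ; pick H4
  - 34.108.224.0/20 clear@20
  add 49.80.0.0/12 -> H3 at depth 12

== LOOKUPS ==
["H3","H0","H0","H4","H4","no-route","H1","H0","H6","H1","H6","H1","H6","H6","H1","H4","H5","H4"]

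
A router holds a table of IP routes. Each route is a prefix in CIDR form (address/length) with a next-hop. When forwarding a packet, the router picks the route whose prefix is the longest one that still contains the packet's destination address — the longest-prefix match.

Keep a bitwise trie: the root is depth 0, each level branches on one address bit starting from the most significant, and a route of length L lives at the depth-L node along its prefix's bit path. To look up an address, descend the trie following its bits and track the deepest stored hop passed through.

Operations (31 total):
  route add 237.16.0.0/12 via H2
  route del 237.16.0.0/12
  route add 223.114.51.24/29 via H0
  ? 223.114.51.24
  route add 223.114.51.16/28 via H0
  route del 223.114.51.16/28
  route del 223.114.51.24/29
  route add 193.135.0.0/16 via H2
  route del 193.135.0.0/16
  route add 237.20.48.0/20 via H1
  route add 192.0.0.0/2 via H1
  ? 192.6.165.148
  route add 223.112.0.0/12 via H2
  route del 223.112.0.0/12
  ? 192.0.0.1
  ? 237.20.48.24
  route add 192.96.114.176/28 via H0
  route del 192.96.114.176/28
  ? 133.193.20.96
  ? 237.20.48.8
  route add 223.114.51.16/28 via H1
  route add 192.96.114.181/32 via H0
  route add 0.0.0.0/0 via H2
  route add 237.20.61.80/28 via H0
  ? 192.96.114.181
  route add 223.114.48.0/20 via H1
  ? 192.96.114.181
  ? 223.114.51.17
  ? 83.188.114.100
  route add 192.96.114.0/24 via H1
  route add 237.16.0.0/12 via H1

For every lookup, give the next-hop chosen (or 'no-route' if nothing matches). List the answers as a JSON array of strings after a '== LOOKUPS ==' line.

Process each operation:
  add 237.16.0.0/12 -> H2 at depth 12
  - 237.16.0.0/12 clear@12
  add 223.114.51.24/29 -> H0 at depth 29
  Q 223.114.51.24: descend 11011111011100100011001100011 ; hops seen [H0] ; pick H0
  add 223.114.51.16/28 -> H0 at depth 28
  - 223.114.51.16/28 clear@28
  - 223.114.51.24/29 clear@29
  add 193.135.0.0/16 -> H2 at depth 16
  - 193.135.0.0/16 clear@16
  add 237.20.48.0/20 -> H1 at depth 20
  add 192.0.0.0/2 -> H1 at depth 2
  Q 192.6.165.148: descend 1100000 ; hops seen [H1] ; pick H1
  add 223.112.0.0/12 -> H2 at depth 12
  - 223.112.0.0/12 clear@12
  Q 192.0.0.1: descend 1100000 ; hops seen [H1] ; pick H1
  Q 237.20.48.24: descend 11101101000101000011 ; hops seen [H1,H1] ; pick H1
  add 192.96.114.176/28 -> H0 at depth 28
  - 192.96.114.176/28 clear@28
  Q 133.193.20.96: descend 1 ; hops seen [∅] ; pick no-route
  Q 237.20.48.8: descend 11101101000101000011 ; hops seen [H1,H1] ; pick H1
  add 223.114.51.16/28 -> H1 at depth 28
  add 192.96.114.181/32 -> H0 at depth 32
  add 0.0.0.0/0 -> H2 at depth 0
  add 237.20.61.80/28 -> H0 at depth 28
  Q 192.96.114.181: descend 11000000011000000111001010110101 ; hops seen [H2,H1,H0] ; pick H0
  add 223.114.48.0/20 -> H1 at depth 20
  Q 192.96.114.181: descend 11000000011000000111001010110101 ; hops seen [H2,H1,H0] ; pick H0
  Q 223.114.51.17: descend 1101111101110010001100110001 ; hops seen [H2,H1,H1,H1] ; pick H1
  Q 83.188.114.100: descend ε ; hops seen [H2] ; pick H2
  add 192.96.114.0/24 -> H1 at depth 24
  add 237.16.0.0/12 -> H1 at depth 12

== LOOKUPS ==
["H0","H1","H1","H1","no-route","H1","H0","H0","H1","H2"]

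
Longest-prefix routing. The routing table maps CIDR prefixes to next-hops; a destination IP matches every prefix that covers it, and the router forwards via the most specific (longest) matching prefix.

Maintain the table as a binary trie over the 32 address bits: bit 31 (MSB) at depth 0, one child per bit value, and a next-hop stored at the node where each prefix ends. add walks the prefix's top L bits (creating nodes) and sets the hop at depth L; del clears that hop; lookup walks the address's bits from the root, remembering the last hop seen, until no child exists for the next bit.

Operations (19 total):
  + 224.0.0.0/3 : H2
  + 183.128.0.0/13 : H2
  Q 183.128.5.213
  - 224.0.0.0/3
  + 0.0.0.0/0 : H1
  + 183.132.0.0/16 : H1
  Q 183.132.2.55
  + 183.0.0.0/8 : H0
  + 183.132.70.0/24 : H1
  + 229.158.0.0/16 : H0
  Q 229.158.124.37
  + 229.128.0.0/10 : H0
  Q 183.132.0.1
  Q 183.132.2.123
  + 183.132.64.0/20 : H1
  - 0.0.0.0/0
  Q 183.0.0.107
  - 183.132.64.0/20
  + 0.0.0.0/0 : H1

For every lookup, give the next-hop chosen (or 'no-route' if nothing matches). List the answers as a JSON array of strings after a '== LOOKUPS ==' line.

Apply in order:
  + 224.0.0.0/3 (H2) depth=3
  + 183.128.0.0/13 (H2) depth=13
  ? 183.128.5.213  path d0:-→d1:-→d2:-→d3:-→d4:-→d5:-→d6:-→d7:-→d8:-→d9:-→d10:-→d11:-→d12:-→d13:H2  best=H2
  del 224.0.0.0/3 (clear depth 3)
  + 0.0.0.0/0 (H1) depth=0
  + 183.132.0.0/16 (H1) depth=16
  ? 183.132.2.55  path d0:H1→d1:-→d2:-→d3:-→d4:-→d5:-→d6:-→d7:-→d8:-→d9:-→d10:-→d11:-→d12:-→d13:H2→d14:-→d15:-→d16:H1  best=H1
  + 183.0.0.0/8 (H0) depth=8
  + 183.132.70.0/24 (H1) depth=24
  + 229.158.0.0/16 (H0) depth=16
  ? 229.158.124.37  path d0:H1→d1:-→d2:-→d3:-→d4:-→d5:-→d6:-→d7:-→d8:-→d9:-→d10:-→d11:-→d12:-→d13:-→d14:-→d15:-→d16:H0  best=H0
  + 229.128.0.0/10 (H0) depth=10
  ? 183.132.0.1  path d0:H1→d1:-→d2:-→d3:-→d4:-→d5:-→d6:-→d7:-→d8:H0→d9:-→d10:-→d11:-→d12:-→d13:H2→d14:-→d15:-→d16:H1→d17:-  best=H1
  ? 183.132.2.123  path d0:H1→d1:-→d2:-→d3:-→d4:-→d5:-→d6:-→d7:-→d8:H0→d9:-→d10:-→d11:-→d12:-→d13:H2→d14:-→d15:-→d16:H1→d17:-  best=H1
  + 183.132.64.0/20 (H1) depth=20
  del 0.0.0.0/0 (clear depth 0)
  ? 183.0.0.107  path d0:-→d1:-→d2:-→d3:-→d4:-→d5:-→d6:-→d7:-→d8:H0  best=H0
  del 183.132.64.0/20 (clear depth 20)
  + 0.0.0.0/0 (H1) depth=0

== LOOKUPS ==
["H2","H1","H0","H1","H1","H0"]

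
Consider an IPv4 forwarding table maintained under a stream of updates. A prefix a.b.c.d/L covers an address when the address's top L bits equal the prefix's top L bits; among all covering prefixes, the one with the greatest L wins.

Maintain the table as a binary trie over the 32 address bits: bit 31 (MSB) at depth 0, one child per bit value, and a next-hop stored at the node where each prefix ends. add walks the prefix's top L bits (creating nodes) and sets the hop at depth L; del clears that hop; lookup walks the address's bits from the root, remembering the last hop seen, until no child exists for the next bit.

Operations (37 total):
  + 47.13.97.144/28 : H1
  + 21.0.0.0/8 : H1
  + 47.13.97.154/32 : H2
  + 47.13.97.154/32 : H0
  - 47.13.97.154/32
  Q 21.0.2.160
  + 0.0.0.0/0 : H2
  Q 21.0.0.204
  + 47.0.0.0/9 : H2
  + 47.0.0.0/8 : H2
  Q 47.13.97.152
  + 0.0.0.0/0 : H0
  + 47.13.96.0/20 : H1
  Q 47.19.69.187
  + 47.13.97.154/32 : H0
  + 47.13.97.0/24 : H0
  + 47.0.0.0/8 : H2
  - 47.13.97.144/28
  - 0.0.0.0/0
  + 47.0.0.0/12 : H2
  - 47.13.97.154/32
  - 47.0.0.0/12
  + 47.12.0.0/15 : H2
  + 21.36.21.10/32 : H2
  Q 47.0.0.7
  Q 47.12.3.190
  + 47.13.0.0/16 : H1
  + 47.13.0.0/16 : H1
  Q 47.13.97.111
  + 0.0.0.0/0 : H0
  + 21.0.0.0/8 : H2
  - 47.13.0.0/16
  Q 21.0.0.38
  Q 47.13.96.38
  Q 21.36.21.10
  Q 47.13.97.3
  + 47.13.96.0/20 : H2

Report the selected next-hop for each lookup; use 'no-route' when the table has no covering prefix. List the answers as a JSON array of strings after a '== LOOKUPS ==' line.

Process each operation:
  add 47.13.97.144/28 -> H1 at depth 28
  add 21.0.0.0/8 -> H1 at depth 8
  add 47.13.97.154/32 -> H2 at depth 32
  add 47.13.97.154/32 -> H0 at depth 32
  del 47.13.97.154/32 (clear depth 32)
  ? 21.0.2.160  path d0:-→d1:-→d2:-→d3:-→d4:-→d5:-→d6:-→d7:-→d8:H1  best=H1
  add 0.0.0.0/0 -> H2 at depth 0
  ? 21.0.0.204  path d0:H2→d1:-→d2:-→d3:-→d4:-→d5:-→d6:-→d7:-→d8:H1  best=H1
  add 47.0.0.0/9 -> H2 at depth 9
  add 47.0.0.0/8 -> H2 at depth 8
  ? 47.13.97.152  path d0:H2→d1:-→d2:-→d3:-→d4:-→d5:-→d6:-→d7:-→d8:H2→d9:H2→d10:-→d11:-→d12:-→d13:-→d14:-→d15:-→d16:-→d17:-→d18:-→d19:-→d20:-→d21:-→d22:-→d23:-→d24:-→d25:-→d26:-→d27:-→d28:H1→d29:-→d30:-  best=H1
  add 0.0.0.0/0 -> H0 at depth 0
  add 47.13.96.0/20 -> H1 at depth 20
  ? 47.19.69.187  path d0:H0→d1:-→d2:-→d3:-→d4:-→d5:-→d6:-→d7:-→d8:H2→d9:H2→d10:-→d11:-  best=H2
  add 47.13.97.154/32 -> H0 at depth 32
  add 47.13.97.0/24 -> H0 at depth 24
  add 47.0.0.0/8 -> H2 at depth 8
  del 47.13.97.144/28 (clear depth 28)
  del 0.0.0.0/0 (clear depth 0)
  add 47.0.0.0/12 -> H2 at depth 12
  del 47.13.97.154/32 (clear depth 32)
  del 47.0.0.0/12 (clear depth 12)
  add 47.12.0.0/15 -> H2 at depth 15
  add 21.36.21.10/32 -> H2 at depth 32
  ? 47.0.0.7  path d0:-→d1:-→d2:-→d3:-→d4:-→d5:-→d6:-→d7:-→d8:H2→d9:H2→d10:-→d11:-→d12:-  best=H2
  ? 47.12.3.190  path d0:-→d1:-→d2:-→d3:-→d4:-→d5:-→d6:-→d7:-→d8:H2→d9:H2→d10:-→d11:-→d12:-→d13:-→d14:-→d15:H2  best=H2
  add 47.13.0.0/16 -> H1 at depth 16
  add 47.13.0.0/16 -> H1 at depth 16
  ? 47.13.97.111  path d0:-→d1:-→d2:-→d3:-→d4:-→d5:-→d6:-→d7:-→d8:H2→d9:H2→d10:-→d11:-→d12:-→d13:-→d14:-→d15:H2→d16:H1→d17:-→d18:-→d19:-→d20:H1→d21:-→d22:-→d23:-→d24:H0  best=H0
  add 0.0.0.0/0 -> H0 at depth 0
  add 21.0.0.0/8 -> H2 at depth 8
  del 47.13.0.0/16 (clear depth 16)
  ? 21.0.0.38  path d0:H0→d1:-→d2:-→d3:-→d4:-→d5:-→d6:-→d7:-→d8:H2→d9:-→d10:-  best=H2
  ? 47.13.96.38  path d0:H0→d1:-→d2:-→d3:-→d4:-→d5:-→d6:-→d7:-→d8:H2→d9:H2→d10:-→d11:-→d12:-→d13:-→d14:-→d15:H2→d16:-→d17:-→d18:-→d19:-→d20:H1→d21:-→d22:-→d23:-  best=H1
  ? 21.36.21.10  path d0:H0→d1:-→d2:-→d3:-→d4:-→d5:-→d6:-→d7:-→d8:H2→d9:-→d10:-→d11:-→d12:-→d13:-→d14:-→d15:-→d16:-→d17:-→d18:-→d19:-→d20:-→d21:-→d22:-→d23:-→d24:-→d25:-→d26:-→d27:-→d28:-→d29:-→d30:-→d31:-→d32:H2  best=H2
  ? 47.13.97.3  path d0:H0→d1:-→d2:-→d3:-→d4:-→d5:-→d6:-→d7:-→d8:H2→d9:H2→d10:-→d11:-→d12:-→d13:-→d14:-→d15:H2→d16:-→d17:-→d18:-→d19:-→d20:H1→d21:-→d22:-→d23:-→d24:H0  best=H0
  add 47.13.96.0/20 -> H2 at depth 20

== LOOKUPS ==
["H1","H1","H1","H2","H2","H2","H0","H2","H1","H2","H0"]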